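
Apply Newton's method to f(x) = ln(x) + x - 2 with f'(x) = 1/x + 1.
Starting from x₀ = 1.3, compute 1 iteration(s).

f(x) = ln(x) + x - 2
f'(x) = 1/x + 1
x₀ = 1.3

Newton-Raphson formula: x_{n+1} = x_n - f(x_n)/f'(x_n)

Iteration 1:
  f(1.300000) = -0.437636
  f'(1.300000) = 1.769231
  x_1 = 1.300000 - (-0.437636)/1.769231 = 1.547359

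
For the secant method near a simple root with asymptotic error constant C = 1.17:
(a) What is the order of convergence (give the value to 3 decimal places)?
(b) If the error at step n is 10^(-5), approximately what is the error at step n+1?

(a) Secant method has superlinear convergence with order φ = (1+√5)/2 ≈ 1.618.
    This means |e_{n+1}| ≈ C|e_n|^1.618.

(b) With |e_n| = 10^(-5) and C = 1.17:
    |e_{n+1}| ≈ 1.17 × (10^(-5))^1.618 = 1.17 × 10^(-8.09)

(a) ≈ 1.618 (golden ratio); (b) |e_{n+1}| ≈ 9.506e-09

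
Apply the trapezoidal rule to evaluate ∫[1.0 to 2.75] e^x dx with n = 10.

f(x) = e^x
a = 1.0, b = 2.75, n = 10
h = (b - a)/n = 0.175000

Trapezoidal rule: (h/2)[f(x₀) + 2f(x₁) + 2f(x₂) + ... + f(xₙ)]

x_0 = 1.0000, f(x_0) = 2.718282, coefficient = 1
x_1 = 1.1750, f(x_1) = 3.238143, coefficient = 2
x_2 = 1.3500, f(x_2) = 3.857426, coefficient = 2
x_3 = 1.5250, f(x_3) = 4.595144, coefficient = 2
x_4 = 1.7000, f(x_4) = 5.473947, coefficient = 2
x_5 = 1.8750, f(x_5) = 6.520819, coefficient = 2
x_6 = 2.0500, f(x_6) = 7.767901, coefficient = 2
x_7 = 2.2250, f(x_7) = 9.253483, coefficient = 2
x_8 = 2.4000, f(x_8) = 11.023176, coefficient = 2
x_9 = 2.5750, f(x_9) = 13.131317, coefficient = 2
x_10 = 2.7500, f(x_10) = 15.642632, coefficient = 1

I ≈ (0.175000/2) × 148.083626 = 12.957317
Exact value: 12.924350
Error: 0.032967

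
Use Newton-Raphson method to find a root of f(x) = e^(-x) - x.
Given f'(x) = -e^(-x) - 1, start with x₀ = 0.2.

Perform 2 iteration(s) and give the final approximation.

f(x) = e^(-x) - x
f'(x) = -e^(-x) - 1
x₀ = 0.2

Newton-Raphson formula: x_{n+1} = x_n - f(x_n)/f'(x_n)

Iteration 1:
  f(0.200000) = 0.618731
  f'(0.200000) = -1.818731
  x_1 = 0.200000 - 0.618731/(-1.818731) = 0.540199
Iteration 2:
  f(0.540199) = 0.042433
  f'(0.540199) = -1.582632
  x_2 = 0.540199 - 0.042433/(-1.582632) = 0.567011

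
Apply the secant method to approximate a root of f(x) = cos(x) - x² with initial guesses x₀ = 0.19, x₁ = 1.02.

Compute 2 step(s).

f(x) = cos(x) - x²
x₀ = 0.19, x₁ = 1.02

Secant formula: x_{n+1} = x_n - f(x_n)(x_n - x_{n-1})/(f(x_n) - f(x_{n-1}))

Iteration 1:
  f(0.190000) = 0.945904
  f(1.020000) = -0.517034
  x_2 = 1.020000 - (-0.517034)×(1.020000 - 0.190000)/(-0.517034 - 0.945904)
       = 0.726660
Iteration 2:
  f(1.020000) = -0.517034
  f(0.726660) = 0.219363
  x_3 = 0.726660 - 0.219363×(0.726660 - 1.020000)/(0.219363 - (-0.517034))
       = 0.814042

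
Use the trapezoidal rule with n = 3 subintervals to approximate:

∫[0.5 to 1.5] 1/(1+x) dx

f(x) = 1/(1+x)
a = 0.5, b = 1.5, n = 3
h = (b - a)/n = 0.333333

Trapezoidal rule: (h/2)[f(x₀) + 2f(x₁) + 2f(x₂) + ... + f(xₙ)]

x_0 = 0.5000, f(x_0) = 0.666667, coefficient = 1
x_1 = 0.8333, f(x_1) = 0.545455, coefficient = 2
x_2 = 1.1667, f(x_2) = 0.461538, coefficient = 2
x_3 = 1.5000, f(x_3) = 0.400000, coefficient = 1

I ≈ (0.333333/2) × 3.080653 = 0.513442
Exact value: 0.510826
Error: 0.002616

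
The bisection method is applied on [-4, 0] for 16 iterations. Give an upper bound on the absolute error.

Bisection error bound: |error| ≤ (b-a)/2^n
|error| ≤ (0 - (-4))/2^16 = 4/2^16
|error| ≤ 0.0000610352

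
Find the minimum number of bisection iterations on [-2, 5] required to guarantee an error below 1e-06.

We need (b-a)/2^n ≤ 1e-06
(5 - (-2))/2^n ≤ 1e-06
7/2^n ≤ 1e-06
2^n ≥ 7000000
n ≥ log₂(7000000) = 22.74
n ≥ 23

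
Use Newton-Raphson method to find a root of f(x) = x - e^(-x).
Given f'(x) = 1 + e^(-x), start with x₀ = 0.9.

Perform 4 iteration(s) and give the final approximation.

f(x) = x - e^(-x)
f'(x) = 1 + e^(-x)
x₀ = 0.9

Newton-Raphson formula: x_{n+1} = x_n - f(x_n)/f'(x_n)

Iteration 1:
  f(0.900000) = 0.493430
  f'(0.900000) = 1.406570
  x_1 = 0.900000 - 0.493430/1.406570 = 0.549196
Iteration 2:
  f(0.549196) = -0.028218
  f'(0.549196) = 1.577414
  x_2 = 0.549196 - (-0.028218)/1.577414 = 0.567085
Iteration 3:
  f(0.567085) = -0.000092
  f'(0.567085) = 1.567177
  x_3 = 0.567085 - (-0.000092)/1.567177 = 0.567143
Iteration 4:
  f(0.567143) = 0.000000
  f'(0.567143) = 1.567143
  x_4 = 0.567143 - 0.000000/1.567143 = 0.567143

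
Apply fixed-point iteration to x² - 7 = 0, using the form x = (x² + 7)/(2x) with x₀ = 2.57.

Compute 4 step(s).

Equation: x² - 7 = 0
Fixed-point form: x = (x² + 7)/(2x)
x₀ = 2.57

x_1 = g(2.570000) = 2.646868
x_2 = g(2.646868) = 2.645752
x_3 = g(2.645752) = 2.645751
x_4 = g(2.645751) = 2.645751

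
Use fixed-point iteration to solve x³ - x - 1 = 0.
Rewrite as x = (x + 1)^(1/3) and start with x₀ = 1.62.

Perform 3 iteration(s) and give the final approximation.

Equation: x³ - x - 1 = 0
Fixed-point form: x = (x + 1)^(1/3)
x₀ = 1.62

x_1 = g(1.620000) = 1.378586
x_2 = g(1.378586) = 1.334872
x_3 = g(1.334872) = 1.326644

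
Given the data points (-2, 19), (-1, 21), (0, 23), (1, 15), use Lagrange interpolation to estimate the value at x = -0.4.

Lagrange interpolation formula:
P(x) = Σ yᵢ × Lᵢ(x)
where Lᵢ(x) = Π_{j≠i} (x - xⱼ)/(xᵢ - xⱼ)

L_0(-0.4) = (-0.4 - (-1))/(-2 - (-1)) × (-0.4 - 0)/(-2 - 0) × (-0.4 - 1)/(-2 - 1) = -0.056000
L_1(-0.4) = (-0.4 - (-2))/(-1 - (-2)) × (-0.4 - 0)/(-1 - 0) × (-0.4 - 1)/(-1 - 1) = 0.448000
L_2(-0.4) = (-0.4 - (-2))/(0 - (-2)) × (-0.4 - (-1))/(0 - (-1)) × (-0.4 - 1)/(0 - 1) = 0.672000
L_3(-0.4) = (-0.4 - (-2))/(1 - (-2)) × (-0.4 - (-1))/(1 - (-1)) × (-0.4 - 0)/(1 - 0) = -0.064000

P(-0.4) = 19×L_0(-0.4) + 21×L_1(-0.4) + 23×L_2(-0.4) + 15×L_3(-0.4)
P(-0.4) = 22.840000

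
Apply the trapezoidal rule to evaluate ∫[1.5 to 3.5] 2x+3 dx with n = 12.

f(x) = 2x+3
a = 1.5, b = 3.5, n = 12
h = (b - a)/n = 0.166667

Trapezoidal rule: (h/2)[f(x₀) + 2f(x₁) + 2f(x₂) + ... + f(xₙ)]

x_0 = 1.5000, f(x_0) = 6.000000, coefficient = 1
x_1 = 1.6667, f(x_1) = 6.333333, coefficient = 2
x_2 = 1.8333, f(x_2) = 6.666667, coefficient = 2
x_3 = 2.0000, f(x_3) = 7.000000, coefficient = 2
x_4 = 2.1667, f(x_4) = 7.333333, coefficient = 2
x_5 = 2.3333, f(x_5) = 7.666667, coefficient = 2
x_6 = 2.5000, f(x_6) = 8.000000, coefficient = 2
x_7 = 2.6667, f(x_7) = 8.333333, coefficient = 2
x_8 = 2.8333, f(x_8) = 8.666667, coefficient = 2
x_9 = 3.0000, f(x_9) = 9.000000, coefficient = 2
x_10 = 3.1667, f(x_10) = 9.333333, coefficient = 2
x_11 = 3.3333, f(x_11) = 9.666667, coefficient = 2
x_12 = 3.5000, f(x_12) = 10.000000, coefficient = 1

I ≈ (0.166667/2) × 192.000000 = 16.000000
Exact value: 16.000000
Error: 0.000000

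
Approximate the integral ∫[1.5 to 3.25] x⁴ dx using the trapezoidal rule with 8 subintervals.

f(x) = x⁴
a = 1.5, b = 3.25, n = 8
h = (b - a)/n = 0.218750

Trapezoidal rule: (h/2)[f(x₀) + 2f(x₁) + 2f(x₂) + ... + f(xₙ)]

x_0 = 1.5000, f(x_0) = 5.062500, coefficient = 1
x_1 = 1.7188, f(x_1) = 8.726716, coefficient = 2
x_2 = 1.9375, f(x_2) = 14.091812, coefficient = 2
x_3 = 2.1562, f(x_3) = 21.617051, coefficient = 2
x_4 = 2.3750, f(x_4) = 31.816650, coefficient = 2
x_5 = 2.5938, f(x_5) = 45.259782, coefficient = 2
x_6 = 2.8125, f(x_6) = 62.570572, coefficient = 2
x_7 = 3.0312, f(x_7) = 84.428102, coefficient = 2
x_8 = 3.2500, f(x_8) = 111.566406, coefficient = 1

I ≈ (0.218750/2) × 653.650276 = 71.492999
Exact value: 70.999414
Error: 0.493585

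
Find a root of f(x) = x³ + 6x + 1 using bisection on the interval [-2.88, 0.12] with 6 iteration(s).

f(x) = x³ + 6x + 1
Initial interval: [-2.88, 0.12]

Iteration 1:
  c_1 = (-2.880000 + 0.120000)/2 = -1.380000
  f(c_1) = f(-1.380000) = -9.908072
  f(a) × f(c) ≥ 0, new interval: [-1.380000, 0.120000]
Iteration 2:
  c_2 = (-1.380000 + 0.120000)/2 = -0.630000
  f(c_2) = f(-0.630000) = -3.030047
  f(a) × f(c) ≥ 0, new interval: [-0.630000, 0.120000]
Iteration 3:
  c_3 = (-0.630000 + 0.120000)/2 = -0.255000
  f(c_3) = f(-0.255000) = -0.546581
  f(a) × f(c) ≥ 0, new interval: [-0.255000, 0.120000]
Iteration 4:
  c_4 = (-0.255000 + 0.120000)/2 = -0.067500
  f(c_4) = f(-0.067500) = 0.594692
  f(a) × f(c) < 0, new interval: [-0.255000, -0.067500]
Iteration 5:
  c_5 = (-0.255000 + (-0.067500))/2 = -0.161250
  f(c_5) = f(-0.161250) = 0.028307
  f(a) × f(c) < 0, new interval: [-0.255000, -0.161250]
Iteration 6:
  c_6 = (-0.255000 + (-0.161250))/2 = -0.208125
  f(c_6) = f(-0.208125) = -0.257765
  f(a) × f(c) ≥ 0, new interval: [-0.208125, -0.161250]

After 6 iteration(s), the approximation is c_6 = -0.208125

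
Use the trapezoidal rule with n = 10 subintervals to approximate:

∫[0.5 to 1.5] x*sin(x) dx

f(x) = x*sin(x)
a = 0.5, b = 1.5, n = 10
h = (b - a)/n = 0.100000

Trapezoidal rule: (h/2)[f(x₀) + 2f(x₁) + 2f(x₂) + ... + f(xₙ)]

x_0 = 0.5000, f(x_0) = 0.239713, coefficient = 1
x_1 = 0.6000, f(x_1) = 0.338785, coefficient = 2
x_2 = 0.7000, f(x_2) = 0.450952, coefficient = 2
x_3 = 0.8000, f(x_3) = 0.573885, coefficient = 2
x_4 = 0.9000, f(x_4) = 0.704994, coefficient = 2
x_5 = 1.0000, f(x_5) = 0.841471, coefficient = 2
x_6 = 1.1000, f(x_6) = 0.980328, coefficient = 2
x_7 = 1.2000, f(x_7) = 1.118447, coefficient = 2
x_8 = 1.3000, f(x_8) = 1.252626, coefficient = 2
x_9 = 1.4000, f(x_9) = 1.379630, coefficient = 2
x_10 = 1.5000, f(x_10) = 1.496242, coefficient = 1

I ≈ (0.100000/2) × 17.018192 = 0.850910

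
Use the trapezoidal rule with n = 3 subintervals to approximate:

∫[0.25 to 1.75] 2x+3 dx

f(x) = 2x+3
a = 0.25, b = 1.75, n = 3
h = (b - a)/n = 0.500000

Trapezoidal rule: (h/2)[f(x₀) + 2f(x₁) + 2f(x₂) + ... + f(xₙ)]

x_0 = 0.2500, f(x_0) = 3.500000, coefficient = 1
x_1 = 0.7500, f(x_1) = 4.500000, coefficient = 2
x_2 = 1.2500, f(x_2) = 5.500000, coefficient = 2
x_3 = 1.7500, f(x_3) = 6.500000, coefficient = 1

I ≈ (0.500000/2) × 30.000000 = 7.500000
Exact value: 7.500000
Error: 0.000000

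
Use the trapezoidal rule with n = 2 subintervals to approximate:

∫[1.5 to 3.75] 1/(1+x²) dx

f(x) = 1/(1+x²)
a = 1.5, b = 3.75, n = 2
h = (b - a)/n = 1.125000

Trapezoidal rule: (h/2)[f(x₀) + 2f(x₁) + 2f(x₂) + ... + f(xₙ)]

x_0 = 1.5000, f(x_0) = 0.307692, coefficient = 1
x_1 = 2.6250, f(x_1) = 0.126733, coefficient = 2
x_2 = 3.7500, f(x_2) = 0.066390, coefficient = 1

I ≈ (1.125000/2) × 0.627548 = 0.352996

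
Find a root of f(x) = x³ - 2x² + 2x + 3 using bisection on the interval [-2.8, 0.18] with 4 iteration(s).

f(x) = x³ - 2x² + 2x + 3
Initial interval: [-2.8, 0.18]

Iteration 1:
  c_1 = (-2.800000 + 0.180000)/2 = -1.310000
  f(c_1) = f(-1.310000) = -5.300291
  f(a) × f(c) ≥ 0, new interval: [-1.310000, 0.180000]
Iteration 2:
  c_2 = (-1.310000 + 0.180000)/2 = -0.565000
  f(c_2) = f(-0.565000) = 1.051188
  f(a) × f(c) < 0, new interval: [-1.310000, -0.565000]
Iteration 3:
  c_3 = (-1.310000 + (-0.565000))/2 = -0.937500
  f(c_3) = f(-0.937500) = -1.456787
  f(a) × f(c) ≥ 0, new interval: [-0.937500, -0.565000]
Iteration 4:
  c_4 = (-0.937500 + (-0.565000))/2 = -0.751250
  f(c_4) = f(-0.751250) = -0.055241
  f(a) × f(c) ≥ 0, new interval: [-0.751250, -0.565000]

After 4 iteration(s), the approximation is c_4 = -0.751250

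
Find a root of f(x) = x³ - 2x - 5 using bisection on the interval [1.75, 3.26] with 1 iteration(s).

f(x) = x³ - 2x - 5
Initial interval: [1.75, 3.26]

Iteration 1:
  c_1 = (1.750000 + 3.260000)/2 = 2.505000
  f(c_1) = f(2.505000) = 5.708938
  f(a) × f(c) < 0, new interval: [1.750000, 2.505000]

After 1 iteration(s), the approximation is c_1 = 2.505000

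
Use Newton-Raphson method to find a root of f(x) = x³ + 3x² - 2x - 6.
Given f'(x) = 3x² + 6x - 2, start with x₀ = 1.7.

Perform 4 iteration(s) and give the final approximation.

f(x) = x³ + 3x² - 2x - 6
f'(x) = 3x² + 6x - 2
x₀ = 1.7

Newton-Raphson formula: x_{n+1} = x_n - f(x_n)/f'(x_n)

Iteration 1:
  f(1.700000) = 4.183000
  f'(1.700000) = 16.870000
  x_1 = 1.700000 - 4.183000/16.870000 = 1.452045
Iteration 2:
  f(1.452045) = 0.482757
  f'(1.452045) = 13.037575
  x_2 = 1.452045 - 0.482757/13.037575 = 1.415017
Iteration 3:
  f(1.415017) = 0.010035
  f'(1.415017) = 12.496920
  x_3 = 1.415017 - 0.010035/12.496920 = 1.414214
Iteration 4:
  f(1.414214) = 0.000005
  f'(1.414214) = 12.485287
  x_4 = 1.414214 - 0.000005/12.485287 = 1.414214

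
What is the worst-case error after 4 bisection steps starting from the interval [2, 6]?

Bisection error bound: |error| ≤ (b-a)/2^n
|error| ≤ (6 - 2)/2^4 = 4/2^4
|error| ≤ 0.2500000000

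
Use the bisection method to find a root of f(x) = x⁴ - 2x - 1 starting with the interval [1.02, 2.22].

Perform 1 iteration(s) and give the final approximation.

f(x) = x⁴ - 2x - 1
Initial interval: [1.02, 2.22]

Iteration 1:
  c_1 = (1.020000 + 2.220000)/2 = 1.620000
  f(c_1) = f(1.620000) = 2.647475
  f(a) × f(c) < 0, new interval: [1.020000, 1.620000]

After 1 iteration(s), the approximation is c_1 = 1.620000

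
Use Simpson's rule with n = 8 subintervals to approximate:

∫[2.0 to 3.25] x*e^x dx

f(x) = x*e^x
a = 2.0, b = 3.25, n = 8
h = (b - a)/n = 0.156250

Simpson's rule: (h/3)[f(x₀) + 4f(x₁) + 2f(x₂) + ... + f(xₙ)]

x_0 = 2.0000, f(x_0) = 14.778112, coefficient = 1
x_1 = 2.1562, f(x_1) = 18.627158, coefficient = 4
x_2 = 2.3125, f(x_2) = 23.355423, coefficient = 2
x_3 = 2.4688, f(x_3) = 29.150205, coefficient = 4
x_4 = 2.6250, f(x_4) = 36.237007, coefficient = 2
x_5 = 2.7812, f(x_5) = 44.887101, coefficient = 4
x_6 = 2.9375, f(x_6) = 55.426559, coefficient = 2
x_7 = 3.0938, f(x_7) = 68.247032, coefficient = 4
x_8 = 3.2500, f(x_8) = 83.818605, coefficient = 1

I ≈ (0.156250/3) × 972.280677 = 50.639619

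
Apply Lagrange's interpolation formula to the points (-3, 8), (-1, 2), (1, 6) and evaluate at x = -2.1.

Lagrange interpolation formula:
P(x) = Σ yᵢ × Lᵢ(x)
where Lᵢ(x) = Π_{j≠i} (x - xⱼ)/(xᵢ - xⱼ)

L_0(-2.1) = (-2.1 - (-1))/(-3 - (-1)) × (-2.1 - 1)/(-3 - 1) = 0.426250
L_1(-2.1) = (-2.1 - (-3))/(-1 - (-3)) × (-2.1 - 1)/(-1 - 1) = 0.697500
L_2(-2.1) = (-2.1 - (-3))/(1 - (-3)) × (-2.1 - (-1))/(1 - (-1)) = -0.123750

P(-2.1) = 8×L_0(-2.1) + 2×L_1(-2.1) + 6×L_2(-2.1)
P(-2.1) = 4.062500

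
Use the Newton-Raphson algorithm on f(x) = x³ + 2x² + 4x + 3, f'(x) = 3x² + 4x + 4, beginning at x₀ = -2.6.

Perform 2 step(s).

f(x) = x³ + 2x² + 4x + 3
f'(x) = 3x² + 4x + 4
x₀ = -2.6

Newton-Raphson formula: x_{n+1} = x_n - f(x_n)/f'(x_n)

Iteration 1:
  f(-2.600000) = -11.456000
  f'(-2.600000) = 13.880000
  x_1 = -2.600000 - (-11.456000)/13.880000 = -1.774640
Iteration 2:
  f(-1.774640) = -3.388822
  f'(-1.774640) = 6.349480
  x_2 = -1.774640 - (-3.388822)/6.349480 = -1.240923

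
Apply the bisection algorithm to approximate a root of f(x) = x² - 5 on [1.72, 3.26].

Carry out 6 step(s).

f(x) = x² - 5
Initial interval: [1.72, 3.26]

Iteration 1:
  c_1 = (1.720000 + 3.260000)/2 = 2.490000
  f(c_1) = f(2.490000) = 1.200100
  f(a) × f(c) < 0, new interval: [1.720000, 2.490000]
Iteration 2:
  c_2 = (1.720000 + 2.490000)/2 = 2.105000
  f(c_2) = f(2.105000) = -0.568975
  f(a) × f(c) ≥ 0, new interval: [2.105000, 2.490000]
Iteration 3:
  c_3 = (2.105000 + 2.490000)/2 = 2.297500
  f(c_3) = f(2.297500) = 0.278506
  f(a) × f(c) < 0, new interval: [2.105000, 2.297500]
Iteration 4:
  c_4 = (2.105000 + 2.297500)/2 = 2.201250
  f(c_4) = f(2.201250) = -0.154498
  f(a) × f(c) ≥ 0, new interval: [2.201250, 2.297500]
Iteration 5:
  c_5 = (2.201250 + 2.297500)/2 = 2.249375
  f(c_5) = f(2.249375) = 0.059688
  f(a) × f(c) < 0, new interval: [2.201250, 2.249375]
Iteration 6:
  c_6 = (2.201250 + 2.249375)/2 = 2.225312
  f(c_6) = f(2.225312) = -0.047984
  f(a) × f(c) ≥ 0, new interval: [2.225312, 2.249375]

After 6 iteration(s), the approximation is c_6 = 2.225312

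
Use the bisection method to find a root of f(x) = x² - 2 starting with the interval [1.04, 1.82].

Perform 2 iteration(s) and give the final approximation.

f(x) = x² - 2
Initial interval: [1.04, 1.82]

Iteration 1:
  c_1 = (1.040000 + 1.820000)/2 = 1.430000
  f(c_1) = f(1.430000) = 0.044900
  f(a) × f(c) < 0, new interval: [1.040000, 1.430000]
Iteration 2:
  c_2 = (1.040000 + 1.430000)/2 = 1.235000
  f(c_2) = f(1.235000) = -0.474775
  f(a) × f(c) ≥ 0, new interval: [1.235000, 1.430000]

After 2 iteration(s), the approximation is c_2 = 1.235000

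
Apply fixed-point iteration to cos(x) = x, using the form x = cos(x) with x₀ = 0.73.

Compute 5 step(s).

Equation: cos(x) = x
Fixed-point form: x = cos(x)
x₀ = 0.73

x_1 = g(0.730000) = 0.745174
x_2 = g(0.745174) = 0.734970
x_3 = g(0.734970) = 0.741851
x_4 = g(0.741851) = 0.737219
x_5 = g(0.737219) = 0.740341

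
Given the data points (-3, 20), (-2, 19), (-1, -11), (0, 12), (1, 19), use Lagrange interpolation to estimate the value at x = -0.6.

Lagrange interpolation formula:
P(x) = Σ yᵢ × Lᵢ(x)
where Lᵢ(x) = Π_{j≠i} (x - xⱼ)/(xᵢ - xⱼ)

L_0(-0.6) = (-0.6 - (-2))/(-3 - (-2)) × (-0.6 - (-1))/(-3 - (-1)) × (-0.6 - 0)/(-3 - 0) × (-0.6 - 1)/(-3 - 1) = 0.022400
L_1(-0.6) = (-0.6 - (-3))/(-2 - (-3)) × (-0.6 - (-1))/(-2 - (-1)) × (-0.6 - 0)/(-2 - 0) × (-0.6 - 1)/(-2 - 1) = -0.153600
L_2(-0.6) = (-0.6 - (-3))/(-1 - (-3)) × (-0.6 - (-2))/(-1 - (-2)) × (-0.6 - 0)/(-1 - 0) × (-0.6 - 1)/(-1 - 1) = 0.806400
L_3(-0.6) = (-0.6 - (-3))/(0 - (-3)) × (-0.6 - (-2))/(0 - (-2)) × (-0.6 - (-1))/(0 - (-1)) × (-0.6 - 1)/(0 - 1) = 0.358400
L_4(-0.6) = (-0.6 - (-3))/(1 - (-3)) × (-0.6 - (-2))/(1 - (-2)) × (-0.6 - (-1))/(1 - (-1)) × (-0.6 - 0)/(1 - 0) = -0.033600

P(-0.6) = 20×L_0(-0.6) + 19×L_1(-0.6) + (-11)×L_2(-0.6) + 12×L_3(-0.6) + 19×L_4(-0.6)
P(-0.6) = -7.678400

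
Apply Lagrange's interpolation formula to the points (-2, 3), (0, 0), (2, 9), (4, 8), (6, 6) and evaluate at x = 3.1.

Lagrange interpolation formula:
P(x) = Σ yᵢ × Lᵢ(x)
where Lᵢ(x) = Π_{j≠i} (x - xⱼ)/(xᵢ - xⱼ)

L_0(3.1) = (3.1 - 0)/(-2 - 0) × (3.1 - 2)/(-2 - 2) × (3.1 - 4)/(-2 - 4) × (3.1 - 6)/(-2 - 6) = 0.023177
L_1(3.1) = (3.1 - (-2))/(0 - (-2)) × (3.1 - 2)/(0 - 2) × (3.1 - 4)/(0 - 4) × (3.1 - 6)/(0 - 6) = -0.152522
L_2(3.1) = (3.1 - (-2))/(2 - (-2)) × (3.1 - 0)/(2 - 0) × (3.1 - 4)/(2 - 4) × (3.1 - 6)/(2 - 6) = 0.644752
L_3(3.1) = (3.1 - (-2))/(4 - (-2)) × (3.1 - 0)/(4 - 0) × (3.1 - 2)/(4 - 2) × (3.1 - 6)/(4 - 6) = 0.525353
L_4(3.1) = (3.1 - (-2))/(6 - (-2)) × (3.1 - 0)/(6 - 0) × (3.1 - 2)/(6 - 2) × (3.1 - 4)/(6 - 4) = -0.040760

P(3.1) = 3×L_0(3.1) + 0×L_1(3.1) + 9×L_2(3.1) + 8×L_3(3.1) + 6×L_4(3.1)
P(3.1) = 9.830560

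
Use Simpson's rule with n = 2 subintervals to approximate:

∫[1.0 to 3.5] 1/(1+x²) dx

f(x) = 1/(1+x²)
a = 1.0, b = 3.5, n = 2
h = (b - a)/n = 1.250000

Simpson's rule: (h/3)[f(x₀) + 4f(x₁) + 2f(x₂) + ... + f(xₙ)]

x_0 = 1.0000, f(x_0) = 0.500000, coefficient = 1
x_1 = 2.2500, f(x_1) = 0.164948, coefficient = 4
x_2 = 3.5000, f(x_2) = 0.075472, coefficient = 1

I ≈ (1.250000/3) × 1.235266 = 0.514694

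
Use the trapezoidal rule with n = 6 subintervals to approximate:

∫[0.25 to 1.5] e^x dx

f(x) = e^x
a = 0.25, b = 1.5, n = 6
h = (b - a)/n = 0.208333

Trapezoidal rule: (h/2)[f(x₀) + 2f(x₁) + 2f(x₂) + ... + f(xₙ)]

x_0 = 0.2500, f(x_0) = 1.284025, coefficient = 1
x_1 = 0.4583, f(x_1) = 1.581436, coefficient = 2
x_2 = 0.6667, f(x_2) = 1.947734, coefficient = 2
x_3 = 0.8750, f(x_3) = 2.398875, coefficient = 2
x_4 = 1.0833, f(x_4) = 2.954512, coefficient = 2
x_5 = 1.2917, f(x_5) = 3.638846, coefficient = 2
x_6 = 1.5000, f(x_6) = 4.481689, coefficient = 1

I ≈ (0.208333/2) × 30.808521 = 3.209221
Exact value: 3.197664
Error: 0.011557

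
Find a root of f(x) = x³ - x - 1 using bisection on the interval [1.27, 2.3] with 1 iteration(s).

f(x) = x³ - x - 1
Initial interval: [1.27, 2.3]

Iteration 1:
  c_1 = (1.270000 + 2.300000)/2 = 1.785000
  f(c_1) = f(1.785000) = 2.902412
  f(a) × f(c) < 0, new interval: [1.270000, 1.785000]

After 1 iteration(s), the approximation is c_1 = 1.785000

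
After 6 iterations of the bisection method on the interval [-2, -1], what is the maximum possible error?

Bisection error bound: |error| ≤ (b-a)/2^n
|error| ≤ (-1 - (-2))/2^6 = 1/2^6
|error| ≤ 0.0156250000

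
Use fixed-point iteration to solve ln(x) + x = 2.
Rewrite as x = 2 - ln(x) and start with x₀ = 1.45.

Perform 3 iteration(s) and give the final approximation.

Equation: ln(x) + x = 2
Fixed-point form: x = 2 - ln(x)
x₀ = 1.45

x_1 = g(1.450000) = 1.628436
x_2 = g(1.628436) = 1.512380
x_3 = g(1.512380) = 1.586316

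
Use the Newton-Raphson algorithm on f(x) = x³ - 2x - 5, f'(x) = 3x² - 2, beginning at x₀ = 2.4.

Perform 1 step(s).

f(x) = x³ - 2x - 5
f'(x) = 3x² - 2
x₀ = 2.4

Newton-Raphson formula: x_{n+1} = x_n - f(x_n)/f'(x_n)

Iteration 1:
  f(2.400000) = 4.024000
  f'(2.400000) = 15.280000
  x_1 = 2.400000 - 4.024000/15.280000 = 2.136649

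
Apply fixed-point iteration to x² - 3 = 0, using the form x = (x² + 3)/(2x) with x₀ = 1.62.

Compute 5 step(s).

Equation: x² - 3 = 0
Fixed-point form: x = (x² + 3)/(2x)
x₀ = 1.62

x_1 = g(1.620000) = 1.735926
x_2 = g(1.735926) = 1.732055
x_3 = g(1.732055) = 1.732051
x_4 = g(1.732051) = 1.732051
x_5 = g(1.732051) = 1.732051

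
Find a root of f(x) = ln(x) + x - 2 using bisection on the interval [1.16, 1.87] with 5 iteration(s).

f(x) = ln(x) + x - 2
Initial interval: [1.16, 1.87]

Iteration 1:
  c_1 = (1.160000 + 1.870000)/2 = 1.515000
  f(c_1) = f(1.515000) = -0.069585
  f(a) × f(c) ≥ 0, new interval: [1.515000, 1.870000]
Iteration 2:
  c_2 = (1.515000 + 1.870000)/2 = 1.692500
  f(c_2) = f(1.692500) = 0.218707
  f(a) × f(c) < 0, new interval: [1.515000, 1.692500]
Iteration 3:
  c_3 = (1.515000 + 1.692500)/2 = 1.603750
  f(c_3) = f(1.603750) = 0.076095
  f(a) × f(c) < 0, new interval: [1.515000, 1.603750]
Iteration 4:
  c_4 = (1.515000 + 1.603750)/2 = 1.559375
  f(c_4) = f(1.559375) = 0.003660
  f(a) × f(c) < 0, new interval: [1.515000, 1.559375]
Iteration 5:
  c_5 = (1.515000 + 1.559375)/2 = 1.537188
  f(c_5) = f(1.537188) = -0.032858
  f(a) × f(c) ≥ 0, new interval: [1.537188, 1.559375]

After 5 iteration(s), the approximation is c_5 = 1.537188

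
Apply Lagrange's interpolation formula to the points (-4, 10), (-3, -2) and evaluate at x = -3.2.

Lagrange interpolation formula:
P(x) = Σ yᵢ × Lᵢ(x)
where Lᵢ(x) = Π_{j≠i} (x - xⱼ)/(xᵢ - xⱼ)

L_0(-3.2) = (-3.2 - (-3))/(-4 - (-3)) = 0.200000
L_1(-3.2) = (-3.2 - (-4))/(-3 - (-4)) = 0.800000

P(-3.2) = 10×L_0(-3.2) + (-2)×L_1(-3.2)
P(-3.2) = 0.400000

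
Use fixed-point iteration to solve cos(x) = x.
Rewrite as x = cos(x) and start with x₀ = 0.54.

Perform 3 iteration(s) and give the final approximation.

Equation: cos(x) = x
Fixed-point form: x = cos(x)
x₀ = 0.54

x_1 = g(0.540000) = 0.857709
x_2 = g(0.857709) = 0.654172
x_3 = g(0.654172) = 0.793552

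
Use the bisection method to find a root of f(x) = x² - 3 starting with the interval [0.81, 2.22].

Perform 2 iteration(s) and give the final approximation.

f(x) = x² - 3
Initial interval: [0.81, 2.22]

Iteration 1:
  c_1 = (0.810000 + 2.220000)/2 = 1.515000
  f(c_1) = f(1.515000) = -0.704775
  f(a) × f(c) ≥ 0, new interval: [1.515000, 2.220000]
Iteration 2:
  c_2 = (1.515000 + 2.220000)/2 = 1.867500
  f(c_2) = f(1.867500) = 0.487556
  f(a) × f(c) < 0, new interval: [1.515000, 1.867500]

After 2 iteration(s), the approximation is c_2 = 1.867500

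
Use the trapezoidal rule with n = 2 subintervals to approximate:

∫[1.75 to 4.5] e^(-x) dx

f(x) = e^(-x)
a = 1.75, b = 4.5, n = 2
h = (b - a)/n = 1.375000

Trapezoidal rule: (h/2)[f(x₀) + 2f(x₁) + 2f(x₂) + ... + f(xₙ)]

x_0 = 1.7500, f(x_0) = 0.173774, coefficient = 1
x_1 = 3.1250, f(x_1) = 0.043937, coefficient = 2
x_2 = 4.5000, f(x_2) = 0.011109, coefficient = 1

I ≈ (1.375000/2) × 0.272757 = 0.187520
Exact value: 0.162665
Error: 0.024855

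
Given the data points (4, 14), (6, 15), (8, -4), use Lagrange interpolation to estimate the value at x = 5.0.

Lagrange interpolation formula:
P(x) = Σ yᵢ × Lᵢ(x)
where Lᵢ(x) = Π_{j≠i} (x - xⱼ)/(xᵢ - xⱼ)

L_0(5.0) = (5.0 - 6)/(4 - 6) × (5.0 - 8)/(4 - 8) = 0.375000
L_1(5.0) = (5.0 - 4)/(6 - 4) × (5.0 - 8)/(6 - 8) = 0.750000
L_2(5.0) = (5.0 - 4)/(8 - 4) × (5.0 - 6)/(8 - 6) = -0.125000

P(5.0) = 14×L_0(5.0) + 15×L_1(5.0) + (-4)×L_2(5.0)
P(5.0) = 17.000000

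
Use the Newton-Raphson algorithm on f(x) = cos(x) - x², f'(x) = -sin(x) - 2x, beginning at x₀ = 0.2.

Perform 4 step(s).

f(x) = cos(x) - x²
f'(x) = -sin(x) - 2x
x₀ = 0.2

Newton-Raphson formula: x_{n+1} = x_n - f(x_n)/f'(x_n)

Iteration 1:
  f(0.200000) = 0.940067
  f'(0.200000) = -0.598669
  x_1 = 0.200000 - 0.940067/(-0.598669) = 1.770260
Iteration 2:
  f(1.770260) = -3.331965
  f'(1.770260) = -4.520693
  x_2 = 1.770260 - (-3.331965)/(-4.520693) = 1.033213
Iteration 3:
  f(1.033213) = -0.555467
  f'(1.033213) = -2.925374
  x_3 = 1.033213 - (-0.555467)/(-2.925374) = 0.843334
Iteration 4:
  f(0.843334) = -0.046236
  f'(0.843334) = -2.433532
  x_4 = 0.843334 - (-0.046236)/(-2.433532) = 0.824335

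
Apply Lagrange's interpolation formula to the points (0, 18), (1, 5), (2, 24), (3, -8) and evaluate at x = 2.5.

Lagrange interpolation formula:
P(x) = Σ yᵢ × Lᵢ(x)
where Lᵢ(x) = Π_{j≠i} (x - xⱼ)/(xᵢ - xⱼ)

L_0(2.5) = (2.5 - 1)/(0 - 1) × (2.5 - 2)/(0 - 2) × (2.5 - 3)/(0 - 3) = 0.062500
L_1(2.5) = (2.5 - 0)/(1 - 0) × (2.5 - 2)/(1 - 2) × (2.5 - 3)/(1 - 3) = -0.312500
L_2(2.5) = (2.5 - 0)/(2 - 0) × (2.5 - 1)/(2 - 1) × (2.5 - 3)/(2 - 3) = 0.937500
L_3(2.5) = (2.5 - 0)/(3 - 0) × (2.5 - 1)/(3 - 1) × (2.5 - 2)/(3 - 2) = 0.312500

P(2.5) = 18×L_0(2.5) + 5×L_1(2.5) + 24×L_2(2.5) + (-8)×L_3(2.5)
P(2.5) = 19.562500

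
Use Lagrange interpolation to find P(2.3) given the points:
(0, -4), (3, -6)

Lagrange interpolation formula:
P(x) = Σ yᵢ × Lᵢ(x)
where Lᵢ(x) = Π_{j≠i} (x - xⱼ)/(xᵢ - xⱼ)

L_0(2.3) = (2.3 - 3)/(0 - 3) = 0.233333
L_1(2.3) = (2.3 - 0)/(3 - 0) = 0.766667

P(2.3) = (-4)×L_0(2.3) + (-6)×L_1(2.3)
P(2.3) = -5.533333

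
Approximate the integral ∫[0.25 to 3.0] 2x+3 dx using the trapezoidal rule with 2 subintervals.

f(x) = 2x+3
a = 0.25, b = 3.0, n = 2
h = (b - a)/n = 1.375000

Trapezoidal rule: (h/2)[f(x₀) + 2f(x₁) + 2f(x₂) + ... + f(xₙ)]

x_0 = 0.2500, f(x_0) = 3.500000, coefficient = 1
x_1 = 1.6250, f(x_1) = 6.250000, coefficient = 2
x_2 = 3.0000, f(x_2) = 9.000000, coefficient = 1

I ≈ (1.375000/2) × 25.000000 = 17.187500
Exact value: 17.187500
Error: 0.000000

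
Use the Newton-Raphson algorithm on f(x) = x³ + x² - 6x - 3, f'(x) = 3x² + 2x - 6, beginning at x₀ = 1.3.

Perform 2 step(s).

f(x) = x³ + x² - 6x - 3
f'(x) = 3x² + 2x - 6
x₀ = 1.3

Newton-Raphson formula: x_{n+1} = x_n - f(x_n)/f'(x_n)

Iteration 1:
  f(1.300000) = -6.913000
  f'(1.300000) = 1.670000
  x_1 = 1.300000 - (-6.913000)/1.670000 = 5.439521
Iteration 2:
  f(5.439521) = 154.897921
  f'(5.439521) = 93.644207
  x_2 = 5.439521 - 154.897921/93.644207 = 3.785410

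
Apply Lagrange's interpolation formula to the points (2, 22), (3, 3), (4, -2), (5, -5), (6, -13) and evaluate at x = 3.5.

Lagrange interpolation formula:
P(x) = Σ yᵢ × Lᵢ(x)
where Lᵢ(x) = Π_{j≠i} (x - xⱼ)/(xᵢ - xⱼ)

L_0(3.5) = (3.5 - 3)/(2 - 3) × (3.5 - 4)/(2 - 4) × (3.5 - 5)/(2 - 5) × (3.5 - 6)/(2 - 6) = -0.039062
L_1(3.5) = (3.5 - 2)/(3 - 2) × (3.5 - 4)/(3 - 4) × (3.5 - 5)/(3 - 5) × (3.5 - 6)/(3 - 6) = 0.468750
L_2(3.5) = (3.5 - 2)/(4 - 2) × (3.5 - 3)/(4 - 3) × (3.5 - 5)/(4 - 5) × (3.5 - 6)/(4 - 6) = 0.703125
L_3(3.5) = (3.5 - 2)/(5 - 2) × (3.5 - 3)/(5 - 3) × (3.5 - 4)/(5 - 4) × (3.5 - 6)/(5 - 6) = -0.156250
L_4(3.5) = (3.5 - 2)/(6 - 2) × (3.5 - 3)/(6 - 3) × (3.5 - 4)/(6 - 4) × (3.5 - 5)/(6 - 5) = 0.023438

P(3.5) = 22×L_0(3.5) + 3×L_1(3.5) + (-2)×L_2(3.5) + (-5)×L_3(3.5) + (-13)×L_4(3.5)
P(3.5) = -0.382812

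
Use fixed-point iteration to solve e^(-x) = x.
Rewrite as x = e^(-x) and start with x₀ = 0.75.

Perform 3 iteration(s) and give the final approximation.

Equation: e^(-x) = x
Fixed-point form: x = e^(-x)
x₀ = 0.75

x_1 = g(0.750000) = 0.472367
x_2 = g(0.472367) = 0.623525
x_3 = g(0.623525) = 0.536052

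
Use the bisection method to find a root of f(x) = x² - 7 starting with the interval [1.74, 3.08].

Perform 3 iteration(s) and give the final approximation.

f(x) = x² - 7
Initial interval: [1.74, 3.08]

Iteration 1:
  c_1 = (1.740000 + 3.080000)/2 = 2.410000
  f(c_1) = f(2.410000) = -1.191900
  f(a) × f(c) ≥ 0, new interval: [2.410000, 3.080000]
Iteration 2:
  c_2 = (2.410000 + 3.080000)/2 = 2.745000
  f(c_2) = f(2.745000) = 0.535025
  f(a) × f(c) < 0, new interval: [2.410000, 2.745000]
Iteration 3:
  c_3 = (2.410000 + 2.745000)/2 = 2.577500
  f(c_3) = f(2.577500) = -0.356494
  f(a) × f(c) ≥ 0, new interval: [2.577500, 2.745000]

After 3 iteration(s), the approximation is c_3 = 2.577500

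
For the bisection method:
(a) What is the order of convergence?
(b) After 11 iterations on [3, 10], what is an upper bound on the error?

(a) Bisection has linear (order 1) convergence; the error is halved each step.

(b) Error bound = (b-a)/2^n = (10 - 3)/2^{11}
    = 7/2^{11}

(a) 1 (linear); (b) error ≤ 3.42e-03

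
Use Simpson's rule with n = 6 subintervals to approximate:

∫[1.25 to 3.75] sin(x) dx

f(x) = sin(x)
a = 1.25, b = 3.75, n = 6
h = (b - a)/n = 0.416667

Simpson's rule: (h/3)[f(x₀) + 4f(x₁) + 2f(x₂) + ... + f(xₙ)]

x_0 = 1.2500, f(x_0) = 0.948985, coefficient = 1
x_1 = 1.6667, f(x_1) = 0.995408, coefficient = 4
x_2 = 2.0833, f(x_2) = 0.871503, coefficient = 2
x_3 = 2.5000, f(x_3) = 0.598472, coefficient = 4
x_4 = 2.9167, f(x_4) = 0.223034, coefficient = 2
x_5 = 3.3333, f(x_5) = -0.190568, coefficient = 4
x_6 = 3.7500, f(x_6) = -0.571561, coefficient = 1

I ≈ (0.416667/3) × 8.179747 = 1.136076
Exact value: 1.135882
Error: 0.000194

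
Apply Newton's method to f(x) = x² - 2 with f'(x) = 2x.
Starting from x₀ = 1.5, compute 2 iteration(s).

f(x) = x² - 2
f'(x) = 2x
x₀ = 1.5

Newton-Raphson formula: x_{n+1} = x_n - f(x_n)/f'(x_n)

Iteration 1:
  f(1.500000) = 0.250000
  f'(1.500000) = 3.000000
  x_1 = 1.500000 - 0.250000/3.000000 = 1.416667
Iteration 2:
  f(1.416667) = 0.006944
  f'(1.416667) = 2.833333
  x_2 = 1.416667 - 0.006944/2.833333 = 1.414216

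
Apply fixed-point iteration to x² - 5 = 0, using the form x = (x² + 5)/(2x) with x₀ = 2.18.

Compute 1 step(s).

Equation: x² - 5 = 0
Fixed-point form: x = (x² + 5)/(2x)
x₀ = 2.18

x_1 = g(2.180000) = 2.236789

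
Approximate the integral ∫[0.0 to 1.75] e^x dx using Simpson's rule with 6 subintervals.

f(x) = e^x
a = 0.0, b = 1.75, n = 6
h = (b - a)/n = 0.291667

Simpson's rule: (h/3)[f(x₀) + 4f(x₁) + 2f(x₂) + ... + f(xₙ)]

x_0 = 0.0000, f(x_0) = 1.000000, coefficient = 1
x_1 = 0.2917, f(x_1) = 1.338657, coefficient = 4
x_2 = 0.5833, f(x_2) = 1.792002, coefficient = 2
x_3 = 0.8750, f(x_3) = 2.398875, coefficient = 4
x_4 = 1.1667, f(x_4) = 3.211271, coefficient = 2
x_5 = 1.4583, f(x_5) = 4.298789, coefficient = 4
x_6 = 1.7500, f(x_6) = 5.754603, coefficient = 1

I ≈ (0.291667/3) × 48.906431 = 4.754792
Exact value: 4.754603
Error: 0.000189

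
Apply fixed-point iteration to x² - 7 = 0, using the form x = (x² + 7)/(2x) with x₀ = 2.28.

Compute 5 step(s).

Equation: x² - 7 = 0
Fixed-point form: x = (x² + 7)/(2x)
x₀ = 2.28

x_1 = g(2.280000) = 2.675088
x_2 = g(2.675088) = 2.645912
x_3 = g(2.645912) = 2.645751
x_4 = g(2.645751) = 2.645751
x_5 = g(2.645751) = 2.645751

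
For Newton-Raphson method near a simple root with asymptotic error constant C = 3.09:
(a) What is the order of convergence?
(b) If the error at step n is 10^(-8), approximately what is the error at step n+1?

(a) Newton-Raphson has quadratic (order 2) convergence near simple roots.
    This means |e_{n+1}| ≈ C|e_n|².

(b) With |e_n| = 10^(-8) and C = 3.09:
    |e_{n+1}| ≈ 3.09 × (10^(-8))² = 3.09 × 10^(-16)

(a) 2 (quadratic); (b) |e_{n+1}| ≈ 3.090e-16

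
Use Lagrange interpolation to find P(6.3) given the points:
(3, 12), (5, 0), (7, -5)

Lagrange interpolation formula:
P(x) = Σ yᵢ × Lᵢ(x)
where Lᵢ(x) = Π_{j≠i} (x - xⱼ)/(xᵢ - xⱼ)

L_0(6.3) = (6.3 - 5)/(3 - 5) × (6.3 - 7)/(3 - 7) = -0.113750
L_1(6.3) = (6.3 - 3)/(5 - 3) × (6.3 - 7)/(5 - 7) = 0.577500
L_2(6.3) = (6.3 - 3)/(7 - 3) × (6.3 - 5)/(7 - 5) = 0.536250

P(6.3) = 12×L_0(6.3) + 0×L_1(6.3) + (-5)×L_2(6.3)
P(6.3) = -4.046250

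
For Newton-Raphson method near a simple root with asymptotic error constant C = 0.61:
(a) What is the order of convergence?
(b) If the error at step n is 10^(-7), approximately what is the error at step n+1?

(a) Newton-Raphson has quadratic (order 2) convergence near simple roots.
    This means |e_{n+1}| ≈ C|e_n|².

(b) With |e_n| = 10^(-7) and C = 0.61:
    |e_{n+1}| ≈ 0.61 × (10^(-7))² = 0.61 × 10^(-14)

(a) 2 (quadratic); (b) |e_{n+1}| ≈ 6.100e-15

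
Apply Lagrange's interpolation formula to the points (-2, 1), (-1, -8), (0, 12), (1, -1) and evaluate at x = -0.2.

Lagrange interpolation formula:
P(x) = Σ yᵢ × Lᵢ(x)
where Lᵢ(x) = Π_{j≠i} (x - xⱼ)/(xᵢ - xⱼ)

L_0(-0.2) = (-0.2 - (-1))/(-2 - (-1)) × (-0.2 - 0)/(-2 - 0) × (-0.2 - 1)/(-2 - 1) = -0.032000
L_1(-0.2) = (-0.2 - (-2))/(-1 - (-2)) × (-0.2 - 0)/(-1 - 0) × (-0.2 - 1)/(-1 - 1) = 0.216000
L_2(-0.2) = (-0.2 - (-2))/(0 - (-2)) × (-0.2 - (-1))/(0 - (-1)) × (-0.2 - 1)/(0 - 1) = 0.864000
L_3(-0.2) = (-0.2 - (-2))/(1 - (-2)) × (-0.2 - (-1))/(1 - (-1)) × (-0.2 - 0)/(1 - 0) = -0.048000

P(-0.2) = 1×L_0(-0.2) + (-8)×L_1(-0.2) + 12×L_2(-0.2) + (-1)×L_3(-0.2)
P(-0.2) = 8.656000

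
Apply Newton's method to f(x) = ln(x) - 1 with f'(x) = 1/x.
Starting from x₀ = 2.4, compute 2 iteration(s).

f(x) = ln(x) - 1
f'(x) = 1/x
x₀ = 2.4

Newton-Raphson formula: x_{n+1} = x_n - f(x_n)/f'(x_n)

Iteration 1:
  f(2.400000) = -0.124531
  f'(2.400000) = 0.416667
  x_1 = 2.400000 - (-0.124531)/0.416667 = 2.698875
Iteration 2:
  f(2.698875) = -0.007165
  f'(2.698875) = 0.370525
  x_2 = 2.698875 - (-0.007165)/0.370525 = 2.718212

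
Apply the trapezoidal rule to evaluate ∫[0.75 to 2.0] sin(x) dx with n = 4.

f(x) = sin(x)
a = 0.75, b = 2.0, n = 4
h = (b - a)/n = 0.312500

Trapezoidal rule: (h/2)[f(x₀) + 2f(x₁) + 2f(x₂) + ... + f(xₙ)]

x_0 = 0.7500, f(x_0) = 0.681639, coefficient = 1
x_1 = 1.0625, f(x_1) = 0.873575, coefficient = 2
x_2 = 1.3750, f(x_2) = 0.980893, coefficient = 2
x_3 = 1.6875, f(x_3) = 0.993198, coefficient = 2
x_4 = 2.0000, f(x_4) = 0.909297, coefficient = 1

I ≈ (0.312500/2) × 7.286268 = 1.138479
Exact value: 1.147836
Error: 0.009356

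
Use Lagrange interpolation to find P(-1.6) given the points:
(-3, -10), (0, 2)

Lagrange interpolation formula:
P(x) = Σ yᵢ × Lᵢ(x)
where Lᵢ(x) = Π_{j≠i} (x - xⱼ)/(xᵢ - xⱼ)

L_0(-1.6) = (-1.6 - 0)/(-3 - 0) = 0.533333
L_1(-1.6) = (-1.6 - (-3))/(0 - (-3)) = 0.466667

P(-1.6) = (-10)×L_0(-1.6) + 2×L_1(-1.6)
P(-1.6) = -4.400000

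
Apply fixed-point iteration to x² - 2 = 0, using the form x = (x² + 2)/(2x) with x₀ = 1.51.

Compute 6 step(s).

Equation: x² - 2 = 0
Fixed-point form: x = (x² + 2)/(2x)
x₀ = 1.51

x_1 = g(1.510000) = 1.417252
x_2 = g(1.417252) = 1.414217
x_3 = g(1.414217) = 1.414214
x_4 = g(1.414214) = 1.414214
x_5 = g(1.414214) = 1.414214
x_6 = g(1.414214) = 1.414214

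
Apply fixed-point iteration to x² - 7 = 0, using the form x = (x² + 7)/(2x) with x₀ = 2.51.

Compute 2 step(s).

Equation: x² - 7 = 0
Fixed-point form: x = (x² + 7)/(2x)
x₀ = 2.51

x_1 = g(2.510000) = 2.649422
x_2 = g(2.649422) = 2.645754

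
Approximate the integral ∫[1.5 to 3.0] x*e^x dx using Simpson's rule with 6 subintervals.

f(x) = x*e^x
a = 1.5, b = 3.0, n = 6
h = (b - a)/n = 0.250000

Simpson's rule: (h/3)[f(x₀) + 4f(x₁) + 2f(x₂) + ... + f(xₙ)]

x_0 = 1.5000, f(x_0) = 6.722534, coefficient = 1
x_1 = 1.7500, f(x_1) = 10.070555, coefficient = 4
x_2 = 2.0000, f(x_2) = 14.778112, coefficient = 2
x_3 = 2.2500, f(x_3) = 21.347406, coefficient = 4
x_4 = 2.5000, f(x_4) = 30.456235, coefficient = 2
x_5 = 2.7500, f(x_5) = 43.017238, coefficient = 4
x_6 = 3.0000, f(x_6) = 60.256611, coefficient = 1

I ≈ (0.250000/3) × 455.188631 = 37.932386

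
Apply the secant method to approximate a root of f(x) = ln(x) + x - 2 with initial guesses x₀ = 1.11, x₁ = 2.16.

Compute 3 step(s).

f(x) = ln(x) + x - 2
x₀ = 1.11, x₁ = 2.16

Secant formula: x_{n+1} = x_n - f(x_n)(x_n - x_{n-1})/(f(x_n) - f(x_{n-1}))

Iteration 1:
  f(1.110000) = -0.785640
  f(2.160000) = 0.930108
  x_2 = 2.160000 - 0.930108×(2.160000 - 1.110000)/(0.930108 - (-0.785640))
       = 1.590794
Iteration 2:
  f(2.160000) = 0.930108
  f(1.590794) = 0.055028
  x_3 = 1.590794 - 0.055028×(1.590794 - 2.160000)/(0.055028 - 0.930108)
       = 1.555001
Iteration 3:
  f(1.590794) = 0.055028
  f(1.555001) = -0.003523
  x_4 = 1.555001 - (-0.003523)×(1.555001 - 1.590794)/(-0.003523 - 0.055028)
       = 1.557155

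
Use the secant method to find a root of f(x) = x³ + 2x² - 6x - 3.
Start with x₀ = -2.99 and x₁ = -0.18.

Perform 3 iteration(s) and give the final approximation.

f(x) = x³ + 2x² - 6x - 3
x₀ = -2.99, x₁ = -0.18

Secant formula: x_{n+1} = x_n - f(x_n)(x_n - x_{n-1})/(f(x_n) - f(x_{n-1}))

Iteration 1:
  f(-2.990000) = 6.089301
  f(-0.180000) = -1.861032
  x_2 = -0.180000 - (-1.861032)×(-0.180000 - (-2.990000))/(-1.861032 - 6.089301)
       = -0.837771
Iteration 2:
  f(-0.180000) = -1.861032
  f(-0.837771) = 2.842350
  x_3 = -0.837771 - 2.842350×(-0.837771 - (-0.180000))/(2.842350 - (-1.861032))
       = -0.440267
Iteration 3:
  f(-0.837771) = 2.842350
  f(-0.440267) = -0.056070
  x_4 = -0.440267 - (-0.056070)×(-0.440267 - (-0.837771))/(-0.056070 - 2.842350)
       = -0.447956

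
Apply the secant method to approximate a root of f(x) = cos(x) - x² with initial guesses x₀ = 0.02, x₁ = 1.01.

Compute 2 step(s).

f(x) = cos(x) - x²
x₀ = 0.02, x₁ = 1.01

Secant formula: x_{n+1} = x_n - f(x_n)(x_n - x_{n-1})/(f(x_n) - f(x_{n-1}))

Iteration 1:
  f(0.020000) = 0.999400
  f(1.010000) = -0.488239
  x_2 = 1.010000 - (-0.488239)×(1.010000 - 0.020000)/(-0.488239 - 0.999400)
       = 0.685085
Iteration 2:
  f(1.010000) = -0.488239
  f(0.685085) = 0.305025
  x_3 = 0.685085 - 0.305025×(0.685085 - 1.010000)/(0.305025 - (-0.488239))
       = 0.810021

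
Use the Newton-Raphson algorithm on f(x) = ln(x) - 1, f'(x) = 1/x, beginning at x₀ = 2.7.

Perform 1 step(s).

f(x) = ln(x) - 1
f'(x) = 1/x
x₀ = 2.7

Newton-Raphson formula: x_{n+1} = x_n - f(x_n)/f'(x_n)

Iteration 1:
  f(2.700000) = -0.006748
  f'(2.700000) = 0.370370
  x_1 = 2.700000 - (-0.006748)/0.370370 = 2.718220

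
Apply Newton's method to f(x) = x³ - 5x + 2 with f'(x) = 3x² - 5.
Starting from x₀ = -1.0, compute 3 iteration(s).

f(x) = x³ - 5x + 2
f'(x) = 3x² - 5
x₀ = -1.0

Newton-Raphson formula: x_{n+1} = x_n - f(x_n)/f'(x_n)

Iteration 1:
  f(-1.000000) = 6.000000
  f'(-1.000000) = -2.000000
  x_1 = -1.000000 - 6.000000/(-2.000000) = 2.000000
Iteration 2:
  f(2.000000) = 0.000000
  f'(2.000000) = 7.000000
  x_2 = 2.000000 - 0.000000/7.000000 = 2.000000
Iteration 3:
  f(2.000000) = 0.000000
  f'(2.000000) = 7.000000
  x_3 = 2.000000 - 0.000000/7.000000 = 2.000000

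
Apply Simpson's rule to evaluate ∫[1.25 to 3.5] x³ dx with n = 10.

f(x) = x³
a = 1.25, b = 3.5, n = 10
h = (b - a)/n = 0.225000

Simpson's rule: (h/3)[f(x₀) + 4f(x₁) + 2f(x₂) + ... + f(xₙ)]

x_0 = 1.2500, f(x_0) = 1.953125, coefficient = 1
x_1 = 1.4750, f(x_1) = 3.209047, coefficient = 4
x_2 = 1.7000, f(x_2) = 4.913000, coefficient = 2
x_3 = 1.9250, f(x_3) = 7.133328, coefficient = 4
x_4 = 2.1500, f(x_4) = 9.938375, coefficient = 2
x_5 = 2.3750, f(x_5) = 13.396484, coefficient = 4
x_6 = 2.6000, f(x_6) = 17.576000, coefficient = 2
x_7 = 2.8250, f(x_7) = 22.545266, coefficient = 4
x_8 = 3.0500, f(x_8) = 28.372625, coefficient = 2
x_9 = 3.2750, f(x_9) = 35.126422, coefficient = 4
x_10 = 3.5000, f(x_10) = 42.875000, coefficient = 1

I ≈ (0.225000/3) × 492.070312 = 36.905273
Exact value: 36.905273
Error: 0.000000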